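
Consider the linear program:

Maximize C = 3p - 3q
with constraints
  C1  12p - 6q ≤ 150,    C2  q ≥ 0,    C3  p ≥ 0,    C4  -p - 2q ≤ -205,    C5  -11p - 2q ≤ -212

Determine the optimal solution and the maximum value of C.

p = 51, q = 77, maximum C = -78

Vertices and C = 3p - 3q:
  (51, 77) → C = -78
  (0, 106) → C = -318
  (7/10, 2043/20) → C = -6087/20
The feasible region is unbounded (it extends along (1, 2), (0, 1)), but C strictly decreases along every unbounded feasible direction, so there is no improving ray and the maximum is attained at a vertex.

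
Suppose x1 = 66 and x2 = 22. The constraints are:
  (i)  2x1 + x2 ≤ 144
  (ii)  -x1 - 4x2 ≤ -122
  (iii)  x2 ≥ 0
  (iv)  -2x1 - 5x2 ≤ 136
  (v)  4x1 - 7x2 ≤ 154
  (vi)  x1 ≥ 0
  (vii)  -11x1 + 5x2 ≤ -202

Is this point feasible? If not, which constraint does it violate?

not feasible — violates (i)

Constraint (i): 2x1 + x2 = 154, which is not ≤ 144. All other constraints are satisfied.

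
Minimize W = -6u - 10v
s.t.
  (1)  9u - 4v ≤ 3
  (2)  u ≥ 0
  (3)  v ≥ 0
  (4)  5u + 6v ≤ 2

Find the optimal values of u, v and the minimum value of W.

Extreme points and W = -6u - 10v:
  (1/3, 0) → W = -2
  (13/37, 3/74) → W = -93/37
  (0, 0) → W = 0
  (0, 1/3) → W = -10/3

The binding constraints are u = 0 and 5u + 6v = 2.
Solving simultaneously gives u = 0, v = 1/3.

u = 0, v = 1/3, minimum W = -10/3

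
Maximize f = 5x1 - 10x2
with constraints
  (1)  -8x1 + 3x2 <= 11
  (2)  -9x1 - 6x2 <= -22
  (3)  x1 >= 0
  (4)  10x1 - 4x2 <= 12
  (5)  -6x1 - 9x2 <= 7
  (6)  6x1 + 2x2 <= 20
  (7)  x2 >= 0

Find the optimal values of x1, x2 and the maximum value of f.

x1 = 5/3, x2 = 7/6, maximum f = -10/3

Vertices and f = 5x1 - 10x2:
  (0, 11/3) → f = -110/3
  (19/17, 113/17) → f = -1035/17
  (5/3, 7/6) → f = -10/3
  (26/11, 32/11) → f = -190/11

The binding constraints are -9x1 - 6x2 = -22 and 10x1 - 4x2 = 12.
Solving simultaneously gives x1 = 5/3, x2 = 7/6.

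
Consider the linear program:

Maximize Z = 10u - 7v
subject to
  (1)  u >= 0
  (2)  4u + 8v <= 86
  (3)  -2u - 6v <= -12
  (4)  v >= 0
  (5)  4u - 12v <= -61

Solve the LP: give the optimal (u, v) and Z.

u = 34/5, v = 147/20, maximum Z = 331/20

The optimum lies where 4u + 8v = 86 and 4u - 12v = -61.
Solving simultaneously gives u = 34/5, v = 147/20.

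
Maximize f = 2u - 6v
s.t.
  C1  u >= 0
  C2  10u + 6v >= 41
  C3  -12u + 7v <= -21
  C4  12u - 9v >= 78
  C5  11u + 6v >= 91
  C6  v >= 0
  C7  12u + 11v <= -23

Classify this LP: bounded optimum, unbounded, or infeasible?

infeasible

The boundaries 10u + 6v = 41 and 11u + 6v = 91 meet at (50, -153/2), but that point violates v ≥ 0. Every candidate vertex is excluded by some other constraint, so the feasible region is empty.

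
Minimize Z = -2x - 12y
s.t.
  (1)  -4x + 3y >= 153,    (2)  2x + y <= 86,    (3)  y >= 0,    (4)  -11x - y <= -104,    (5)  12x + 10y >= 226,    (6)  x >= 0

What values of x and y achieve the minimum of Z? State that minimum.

x = 2, y = 82, minimum Z = -988

Vertices and Z = -2x - 12y:
  (21/2, 65) → Z = -801
  (159/37, 2099/37) → Z = -25506/37
  (2, 82) → Z = -988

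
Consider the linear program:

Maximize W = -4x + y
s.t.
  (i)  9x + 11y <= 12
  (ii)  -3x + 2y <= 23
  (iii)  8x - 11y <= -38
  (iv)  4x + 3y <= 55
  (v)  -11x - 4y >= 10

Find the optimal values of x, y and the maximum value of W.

Extreme points and W = -4x + y:
  (-229/51, 81/17) → W = 1159/51
  (-158/85, 222/85) → W = 854/85
  (-177/17, -70/17) → W = 638/17
  (-262/153, 338/153) → W = 154/17

The optimum lies where -3x + 2y = 23 and 8x - 11y = -38.
Solving simultaneously gives x = -177/17, y = -70/17.

x = -177/17, y = -70/17, maximum W = 638/17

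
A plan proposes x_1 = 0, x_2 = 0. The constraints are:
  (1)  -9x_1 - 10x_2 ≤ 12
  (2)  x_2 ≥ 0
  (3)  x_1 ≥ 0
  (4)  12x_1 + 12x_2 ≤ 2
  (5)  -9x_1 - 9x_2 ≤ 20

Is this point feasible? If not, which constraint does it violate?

feasible

(1): 0 ≤ 12 ✓
(2): 0 ≥ 0 ✓
(3): 0 ≥ 0 ✓
(4): 0 ≤ 2 ✓
(5): 0 ≤ 20 ✓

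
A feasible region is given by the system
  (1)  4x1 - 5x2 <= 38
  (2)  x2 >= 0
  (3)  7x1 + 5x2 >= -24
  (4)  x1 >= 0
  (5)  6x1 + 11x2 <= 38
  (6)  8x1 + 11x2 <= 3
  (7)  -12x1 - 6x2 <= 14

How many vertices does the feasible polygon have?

3

Of the 21 pairwise boundary intersections, those satisfying every inequality are:
  (0, 0)
  (3/8, 0)
  (0, 3/11)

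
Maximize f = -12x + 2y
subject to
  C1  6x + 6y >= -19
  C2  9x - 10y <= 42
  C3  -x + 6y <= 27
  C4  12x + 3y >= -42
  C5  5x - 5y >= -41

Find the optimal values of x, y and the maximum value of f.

x = -111/25, y = 94/25, maximum f = 304/5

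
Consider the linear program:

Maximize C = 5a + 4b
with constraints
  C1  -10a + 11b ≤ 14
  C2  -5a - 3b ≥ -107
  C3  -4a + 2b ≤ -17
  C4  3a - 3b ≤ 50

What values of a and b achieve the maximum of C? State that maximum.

a = 227/17, b = 228/17, maximum C = 2047/17

Extreme points and C = 5a + 4b:
  (227/17, 228/17) → C = 2047/17
  (215/24, 113/12) → C = 1979/24
  (157/8, 71/24) → C = 2639/24
  (-49/6, -149/6) → C = -841/6

At the optimal vertex, -10a + 11b = 14 and -5a - 3b = -107.
Solving simultaneously gives a = 227/17, b = 228/17.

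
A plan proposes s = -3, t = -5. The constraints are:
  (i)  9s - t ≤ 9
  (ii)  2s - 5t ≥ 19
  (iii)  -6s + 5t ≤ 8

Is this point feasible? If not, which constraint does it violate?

(i): -22 ≤ 9 ✓
(ii): 19 ≥ 19 ✓
(iii): -7 ≤ 8 ✓

feasible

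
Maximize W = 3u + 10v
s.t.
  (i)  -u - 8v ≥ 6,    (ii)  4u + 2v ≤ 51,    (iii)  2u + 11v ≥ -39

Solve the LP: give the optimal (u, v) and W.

u = 14, v = -5/2, maximum W = 17

Extreme points and W = 3u + 10v:
  (14, -5/2) → W = 17
  (-246/5, 27/5) → W = -468/5
  (639/40, -129/20) → W = -663/40

The binding constraints are -u - 8v = 6 and 4u + 2v = 51.
Solving simultaneously gives u = 14, v = -5/2.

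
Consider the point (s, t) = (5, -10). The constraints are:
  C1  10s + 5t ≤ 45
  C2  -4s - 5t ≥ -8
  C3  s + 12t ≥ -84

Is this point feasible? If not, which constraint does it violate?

not feasible — violates C3

Constraint C3: s + 12t = -115, which is not ≥ -84. All other constraints are satisfied.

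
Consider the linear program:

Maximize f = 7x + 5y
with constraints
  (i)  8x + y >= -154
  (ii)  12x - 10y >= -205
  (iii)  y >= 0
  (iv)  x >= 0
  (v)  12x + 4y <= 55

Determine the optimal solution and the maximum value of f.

x = 0, y = 55/4, maximum f = 275/4

Feasible corners and f = 7x + 5y:
  (0, 0) → f = 0
  (55/12, 0) → f = 385/12
  (0, 55/4) → f = 275/4

At the optimal vertex, x = 0 and 12x + 4y = 55.
Solving simultaneously gives x = 0, y = 55/4.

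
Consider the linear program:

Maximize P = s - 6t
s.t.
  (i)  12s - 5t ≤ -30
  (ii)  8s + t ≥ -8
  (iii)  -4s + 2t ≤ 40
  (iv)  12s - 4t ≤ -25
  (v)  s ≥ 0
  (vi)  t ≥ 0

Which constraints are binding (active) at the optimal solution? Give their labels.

(iv) and (v)

Extreme points and P = s - 6t:
  (55/4, 95/2) → P = -1085/4
  (0, 20) → P = -120
  (0, 25/4) → P = -75/2

The maximum is at (0, 25/4). Substituting into each constraint, equality holds for (iv) and (v); the remaining constraints have slack.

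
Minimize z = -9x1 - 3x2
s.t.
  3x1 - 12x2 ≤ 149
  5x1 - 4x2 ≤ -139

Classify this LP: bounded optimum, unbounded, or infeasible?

From the feasible point (-283/6, -581/24), moving in the direction (4, 5) keeps every constraint satisfied while z decreases without bound.

unbounded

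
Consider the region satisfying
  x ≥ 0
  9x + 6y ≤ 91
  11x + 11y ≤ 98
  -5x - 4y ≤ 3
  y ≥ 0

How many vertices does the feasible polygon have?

Intersecting each pair of boundary lines and keeping only the points that satisfy every inequality leaves:
  (0, 98/11)
  (0, 0)
  (98/11, 0)

3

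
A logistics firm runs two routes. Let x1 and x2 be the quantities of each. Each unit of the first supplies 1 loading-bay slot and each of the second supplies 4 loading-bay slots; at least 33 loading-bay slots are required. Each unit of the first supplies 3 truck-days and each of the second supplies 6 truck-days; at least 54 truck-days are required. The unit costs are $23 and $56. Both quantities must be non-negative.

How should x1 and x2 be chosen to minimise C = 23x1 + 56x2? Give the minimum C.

Extreme points and C = 23x1 + 56x2:
  (0, 9) → C = 504
  (33, 0) → C = 759
  (3, 15/2) → C = 489
The feasible region is unbounded (it extends along (0, 1), (1, 0)), but C strictly increases along every unbounded feasible direction, so there is no improving ray and the minimum is attained at a vertex.

The optimum lies where x1 + 4x2 = 33 and 3x1 + 6x2 = 54.
Solving simultaneously gives x1 = 3, x2 = 15/2.

x1 = 3, x2 = 15/2, minimum C = 489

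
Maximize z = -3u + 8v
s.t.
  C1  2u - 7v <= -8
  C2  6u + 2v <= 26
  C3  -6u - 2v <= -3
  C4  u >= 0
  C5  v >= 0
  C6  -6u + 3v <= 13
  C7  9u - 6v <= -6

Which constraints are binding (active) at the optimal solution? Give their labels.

Extreme points and z = -3u + 8v:
  (5/46, 27/23) → z = 417/46
  (2/17, 20/17) → z = 154/17
  (26/15, 39/5) → z = 286/5
  (8/3, 5) → z = 32
  (0, 3/2) → z = 12
  (0, 13/3) → z = 104/3

The maximum is at (26/15, 39/5). Substituting into each constraint, equality holds for C2 and C6; the remaining constraints have slack.

C2 and C6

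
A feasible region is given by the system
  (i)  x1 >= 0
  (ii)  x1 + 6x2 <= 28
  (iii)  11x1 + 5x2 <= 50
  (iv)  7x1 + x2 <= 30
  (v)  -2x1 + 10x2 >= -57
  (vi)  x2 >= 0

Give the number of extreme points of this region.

5

Of the 15 pairwise boundary intersections, those satisfying every inequality are:
  (0, 14/3)
  (0, 0)
  (160/61, 258/61)
  (25/6, 5/6)
  (30/7, 0)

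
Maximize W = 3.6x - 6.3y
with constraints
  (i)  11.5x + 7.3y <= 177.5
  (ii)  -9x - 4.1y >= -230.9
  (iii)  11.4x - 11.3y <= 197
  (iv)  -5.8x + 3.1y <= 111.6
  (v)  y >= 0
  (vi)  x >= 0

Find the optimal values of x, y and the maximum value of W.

Vertices and W = 3.6x - 6.3y:
  (355/23, 0) → W = 1278/23
  (0, 1775/73) → W = -22365/146
  (0, 0) → W = 0

x = 355/23, y = 0, maximum W = 1278/23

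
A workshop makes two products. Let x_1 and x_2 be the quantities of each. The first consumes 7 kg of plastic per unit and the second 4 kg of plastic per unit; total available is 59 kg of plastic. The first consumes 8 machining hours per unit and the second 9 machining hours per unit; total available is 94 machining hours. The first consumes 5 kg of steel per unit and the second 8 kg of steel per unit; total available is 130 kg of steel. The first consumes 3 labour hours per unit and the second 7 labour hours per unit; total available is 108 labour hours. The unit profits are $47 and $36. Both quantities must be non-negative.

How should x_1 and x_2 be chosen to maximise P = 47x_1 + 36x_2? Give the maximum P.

x_1 = 5, x_2 = 6, maximum P = 451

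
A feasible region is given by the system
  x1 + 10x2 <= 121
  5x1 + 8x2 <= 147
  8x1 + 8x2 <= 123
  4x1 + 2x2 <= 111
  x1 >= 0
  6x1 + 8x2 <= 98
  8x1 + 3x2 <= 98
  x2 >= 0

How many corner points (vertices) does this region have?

Of the 28 pairwise boundary intersections, those satisfying every inequality are:
  (0, 121/10)
  (3/13, 157/13)
  (0, 0)
  (245/23, 98/23)
  (49/4, 0)

5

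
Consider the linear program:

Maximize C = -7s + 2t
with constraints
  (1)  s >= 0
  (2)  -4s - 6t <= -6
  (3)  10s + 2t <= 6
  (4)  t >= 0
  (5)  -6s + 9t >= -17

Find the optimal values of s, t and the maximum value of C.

s = 0, t = 3, maximum C = 6

Extreme points and C = -7s + 2t:
  (0, 1) → C = 2
  (0, 3) → C = 6
  (6/13, 9/13) → C = -24/13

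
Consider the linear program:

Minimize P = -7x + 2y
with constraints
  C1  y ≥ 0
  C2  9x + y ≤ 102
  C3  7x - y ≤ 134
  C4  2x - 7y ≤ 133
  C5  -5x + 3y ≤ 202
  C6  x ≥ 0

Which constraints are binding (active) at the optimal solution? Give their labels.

Corner points and P = -7x + 2y:
  (34/3, 0) → P = -238/3
  (0, 0) → P = 0
  (13/4, 291/4) → P = 491/4
  (0, 202/3) → P = 404/3

The minimum is at (34/3, 0). Substituting into each constraint, equality holds for C1 and C2; the remaining constraints have slack.

C1 and C2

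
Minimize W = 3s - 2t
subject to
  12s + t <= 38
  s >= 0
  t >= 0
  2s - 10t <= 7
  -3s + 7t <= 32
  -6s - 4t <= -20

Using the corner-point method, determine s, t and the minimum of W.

s = 2/9, t = 14/3, minimum W = -26/3

Feasible corners and W = 3s - 2t:
  (78/29, 166/29) → W = -98/29
  (22/7, 2/7) → W = 62/7
  (2/9, 14/3) → W = -26/3

The optimum lies where -3s + 7t = 32 and -6s - 4t = -20.
Solving simultaneously gives s = 2/9, t = 14/3.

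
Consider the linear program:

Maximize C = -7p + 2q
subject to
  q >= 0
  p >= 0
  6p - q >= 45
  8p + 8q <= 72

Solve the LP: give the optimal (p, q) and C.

p = 54/7, q = 9/7, maximum C = -360/7

At the optimal vertex, 6p - q = 45 and 8p + 8q = 72.
Solving simultaneously gives p = 54/7, q = 9/7.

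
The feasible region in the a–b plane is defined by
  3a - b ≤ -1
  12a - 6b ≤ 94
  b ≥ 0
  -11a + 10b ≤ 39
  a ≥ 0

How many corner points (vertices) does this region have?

The feasible vertices (each the meet of two boundaries and inside every other half-plane) are:
  (29/19, 106/19)
  (0, 1)
  (0, 39/10)

3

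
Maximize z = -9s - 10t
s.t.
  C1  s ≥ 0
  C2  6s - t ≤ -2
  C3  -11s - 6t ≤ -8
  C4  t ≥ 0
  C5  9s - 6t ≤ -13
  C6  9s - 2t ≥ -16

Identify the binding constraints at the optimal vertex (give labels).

C1 and C5

Feasible corners and z = -9s - 10t:
  (0, 13/6) → z = -65/3
  (0, 8) → z = -80
  (1/27, 20/9) → z = -203/9
  (4, 26) → z = -296

The maximum is at (0, 13/6). Substituting into each constraint, equality holds for C1 and C5; the remaining constraints have slack.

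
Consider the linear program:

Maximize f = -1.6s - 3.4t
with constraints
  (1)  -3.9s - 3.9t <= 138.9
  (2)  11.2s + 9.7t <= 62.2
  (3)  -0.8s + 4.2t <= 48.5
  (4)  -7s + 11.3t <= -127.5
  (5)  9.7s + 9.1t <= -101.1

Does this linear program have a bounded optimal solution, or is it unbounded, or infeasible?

Extreme points and f = -1.6s - 3.4t:
  (52997/195, -59942/195) → f = 198346/325
  (-35744/2379, -48985/2379) → f = 372899/3965
  (154669/783, -173566/783) → f = 114218/261
  (594/5777, -64815/5777) → f = 1097103/28885
The feasible region has finitely many vertices and no improving ray; the maximum is 198346/325 at (52997/195, -59942/195).

bounded optimum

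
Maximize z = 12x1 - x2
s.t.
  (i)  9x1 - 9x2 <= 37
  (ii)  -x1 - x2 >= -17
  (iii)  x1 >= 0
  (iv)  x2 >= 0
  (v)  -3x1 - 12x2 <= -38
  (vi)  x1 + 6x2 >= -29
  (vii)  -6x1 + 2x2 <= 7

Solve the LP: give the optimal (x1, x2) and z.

x1 = 95/9, x2 = 58/9, maximum z = 1082/9

The binding constraints are 9x1 - 9x2 = 37 and -x1 - x2 = -17.
Solving simultaneously gives x1 = 95/9, x2 = 58/9.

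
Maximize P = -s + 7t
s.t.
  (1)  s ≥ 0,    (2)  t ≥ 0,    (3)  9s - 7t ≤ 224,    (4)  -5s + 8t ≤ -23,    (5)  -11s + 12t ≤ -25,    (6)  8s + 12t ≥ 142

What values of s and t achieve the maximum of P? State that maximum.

s = 1631/37, t = 913/37, maximum P = 4760/37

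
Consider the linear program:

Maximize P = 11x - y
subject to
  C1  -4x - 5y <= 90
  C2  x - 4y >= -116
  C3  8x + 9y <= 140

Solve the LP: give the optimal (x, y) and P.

Feasible corners and P = 11x - y:
  (-940/21, 374/21) → P = -10714/21
  (755/2, -320) → P = 8945/2
  (-484/41, 1068/41) → P = -6392/41

x = 755/2, y = -320, maximum P = 8945/2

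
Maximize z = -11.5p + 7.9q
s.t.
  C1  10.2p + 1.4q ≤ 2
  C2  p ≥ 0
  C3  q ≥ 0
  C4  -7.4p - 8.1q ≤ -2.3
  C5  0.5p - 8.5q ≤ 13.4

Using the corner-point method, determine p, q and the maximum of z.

p = 0, q = 10/7, maximum z = 79/7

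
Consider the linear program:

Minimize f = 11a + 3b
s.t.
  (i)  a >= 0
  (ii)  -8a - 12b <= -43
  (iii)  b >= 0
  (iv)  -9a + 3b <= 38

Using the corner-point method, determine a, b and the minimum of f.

a = 0, b = 43/12, minimum f = 43/4

The feasible region is unbounded (it extends along (1, 3), (1, 0)), but f strictly increases along every unbounded feasible direction, so there is no improving ray and the minimum is attained at a vertex.

At the optimal vertex, a = 0 and -8a - 12b = -43.
Solving simultaneously gives a = 0, b = 43/12.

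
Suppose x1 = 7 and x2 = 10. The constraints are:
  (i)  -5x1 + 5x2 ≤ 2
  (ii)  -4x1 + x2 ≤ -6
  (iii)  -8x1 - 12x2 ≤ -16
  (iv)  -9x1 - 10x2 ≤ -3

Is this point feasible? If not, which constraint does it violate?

Constraint (i): -5x1 + 5x2 = 15, which is not ≤ 2. All other constraints are satisfied.

not feasible — violates (i)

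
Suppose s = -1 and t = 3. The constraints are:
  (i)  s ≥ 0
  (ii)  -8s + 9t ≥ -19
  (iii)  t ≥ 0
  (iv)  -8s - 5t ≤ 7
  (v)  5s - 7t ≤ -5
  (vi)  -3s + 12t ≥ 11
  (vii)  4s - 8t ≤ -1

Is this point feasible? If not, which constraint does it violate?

Constraint (i): s = -1, which is not ≥ 0. All other constraints are satisfied.

not feasible — violates (i)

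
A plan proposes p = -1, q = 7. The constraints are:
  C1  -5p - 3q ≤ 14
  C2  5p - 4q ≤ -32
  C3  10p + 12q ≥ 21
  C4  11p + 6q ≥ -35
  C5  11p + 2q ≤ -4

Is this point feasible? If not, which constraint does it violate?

not feasible — violates C5

Constraint C5: 11p + 2q = 3, which is not ≤ -4. All other constraints are satisfied.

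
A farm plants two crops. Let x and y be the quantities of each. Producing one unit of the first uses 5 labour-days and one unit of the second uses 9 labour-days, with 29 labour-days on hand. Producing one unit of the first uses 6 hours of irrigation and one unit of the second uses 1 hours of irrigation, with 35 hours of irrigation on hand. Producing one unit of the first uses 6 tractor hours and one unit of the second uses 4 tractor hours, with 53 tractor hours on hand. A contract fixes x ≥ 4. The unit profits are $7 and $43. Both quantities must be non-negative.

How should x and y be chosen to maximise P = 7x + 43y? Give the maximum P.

x = 4, y = 1, maximum P = 71

Vertices and P = 7x + 43y:
  (29/5, 0) → P = 203/5
  (4, 0) → P = 28
  (4, 1) → P = 71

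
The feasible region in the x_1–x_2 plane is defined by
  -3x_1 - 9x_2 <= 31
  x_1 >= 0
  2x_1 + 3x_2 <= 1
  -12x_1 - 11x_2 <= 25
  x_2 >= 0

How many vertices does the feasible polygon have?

Pairwise boundary intersections that survive every other constraint:
  (0, 1/3)
  (0, 0)
  (1/2, 0)

3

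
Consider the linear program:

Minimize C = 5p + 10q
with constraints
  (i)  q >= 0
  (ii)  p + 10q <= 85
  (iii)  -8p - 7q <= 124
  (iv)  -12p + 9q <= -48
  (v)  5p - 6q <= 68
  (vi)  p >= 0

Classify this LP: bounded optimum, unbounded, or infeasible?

Feasible corners and C = 5p + 10q:
  (4, 0) → C = 20
  (68/5, 0) → C = 68
  (415/43, 324/43) → C = 5315/43
  (85/4, 51/8) → C = 170
The feasible region has finitely many vertices and no improving ray; the minimum is 20 at (4, 0).

bounded optimum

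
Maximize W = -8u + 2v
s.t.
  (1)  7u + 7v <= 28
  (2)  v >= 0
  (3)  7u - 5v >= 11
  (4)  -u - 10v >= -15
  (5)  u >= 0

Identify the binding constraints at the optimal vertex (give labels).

(2) and (3)

Feasible corners and W = -8u + 2v:
  (4, 0) → W = -32
  (25/9, 11/9) → W = -178/9
  (11/7, 0) → W = -88/7
  (37/15, 94/75) → W = -1292/75

The maximum is at (11/7, 0). Substituting into each constraint, equality holds for (2) and (3); the remaining constraints have slack.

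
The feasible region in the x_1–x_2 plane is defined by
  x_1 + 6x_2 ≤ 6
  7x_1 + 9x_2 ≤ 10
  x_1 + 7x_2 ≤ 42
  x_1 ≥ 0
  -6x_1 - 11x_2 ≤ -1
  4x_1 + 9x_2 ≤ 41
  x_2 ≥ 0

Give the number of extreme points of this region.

The feasible vertices (each the meet of two boundaries and inside every other half-plane) are:
  (2/11, 32/33)
  (0, 1)
  (10/7, 0)
  (0, 1/11)
  (1/6, 0)

5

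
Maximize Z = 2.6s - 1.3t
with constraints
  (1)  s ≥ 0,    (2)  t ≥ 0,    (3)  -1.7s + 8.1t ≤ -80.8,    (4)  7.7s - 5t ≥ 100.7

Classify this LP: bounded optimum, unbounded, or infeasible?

unbounded

From the feasible point (808/17, 0), moving in the direction (8.1, 1.7) keeps every constraint satisfied while Z increases without bound.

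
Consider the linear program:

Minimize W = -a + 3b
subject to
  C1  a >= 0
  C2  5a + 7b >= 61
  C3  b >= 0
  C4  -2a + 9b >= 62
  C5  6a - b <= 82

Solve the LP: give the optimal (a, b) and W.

Vertices and W = -a + 3b:
  (0, 61/7) → W = 183/7
  (115/59, 432/59) → W = 1181/59
  (200/13, 134/13) → W = 202/13
The feasible region is unbounded (it extends along (0, 1), (1, 6)), but W strictly increases along every unbounded feasible direction, so there is no improving ray and the minimum is attained at a vertex.

At the optimal vertex, -2a + 9b = 62 and 6a - b = 82.
Solving simultaneously gives a = 200/13, b = 134/13.

a = 200/13, b = 134/13, minimum W = 202/13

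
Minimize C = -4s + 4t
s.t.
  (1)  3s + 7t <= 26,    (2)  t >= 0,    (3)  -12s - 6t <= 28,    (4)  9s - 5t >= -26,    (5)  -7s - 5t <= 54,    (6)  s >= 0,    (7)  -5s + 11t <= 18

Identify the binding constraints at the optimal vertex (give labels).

(1) and (2)

Corner points and C = -4s + 4t:
  (26/3, 0) → C = -104/3
  (40/17, 46/17) → C = 24/17
  (0, 0) → C = 0
  (0, 18/11) → C = 72/11

The minimum is at (26/3, 0). Substituting into each constraint, equality holds for (1) and (2); the remaining constraints have slack.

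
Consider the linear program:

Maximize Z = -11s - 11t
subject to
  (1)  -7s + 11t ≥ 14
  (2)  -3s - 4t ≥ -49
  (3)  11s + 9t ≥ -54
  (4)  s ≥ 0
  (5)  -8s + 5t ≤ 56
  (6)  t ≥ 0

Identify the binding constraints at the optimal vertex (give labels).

(1) and (4)

Corner points and Z = -11s - 11t:
  (483/61, 385/61) → Z = -9548/61
  (0, 14/11) → Z = -14
  (21/47, 560/47) → Z = -6391/47
  (0, 56/5) → Z = -616/5

The maximum is at (0, 14/11). Substituting into each constraint, equality holds for (1) and (4); the remaining constraints have slack.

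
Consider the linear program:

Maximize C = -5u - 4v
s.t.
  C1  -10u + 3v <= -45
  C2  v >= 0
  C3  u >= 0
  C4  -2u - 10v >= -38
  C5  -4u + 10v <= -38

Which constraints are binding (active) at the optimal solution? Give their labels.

C2 and C5

Vertices and C = -5u - 4v:
  (19, 0) → C = -95
  (19/2, 0) → C = -95/2
  (38/3, 19/15) → C = -342/5

The maximum is at (19/2, 0). Substituting into each constraint, equality holds for C2 and C5; the remaining constraints have slack.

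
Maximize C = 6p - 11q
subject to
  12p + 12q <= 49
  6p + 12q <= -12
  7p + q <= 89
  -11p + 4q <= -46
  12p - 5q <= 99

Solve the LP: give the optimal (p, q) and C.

Feasible corners and C = 6p - 11q:
  (42/13, -34/13) → C = 626/13
  (188/29, -123/29) → C = 2481/29
  (-166/7, -537/7) → C = 4911/7

p = -166/7, q = -537/7, maximum C = 4911/7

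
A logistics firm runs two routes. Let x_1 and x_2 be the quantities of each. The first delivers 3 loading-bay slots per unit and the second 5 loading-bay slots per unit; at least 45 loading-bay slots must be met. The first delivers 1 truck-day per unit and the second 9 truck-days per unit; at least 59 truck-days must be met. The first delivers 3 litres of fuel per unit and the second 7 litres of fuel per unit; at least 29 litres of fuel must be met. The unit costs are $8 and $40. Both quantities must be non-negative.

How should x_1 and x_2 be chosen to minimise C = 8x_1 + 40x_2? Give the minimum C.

x_1 = 5, x_2 = 6, minimum C = 280

The feasible region is unbounded (it extends along (0, 1), (1, 0)), but C strictly increases along every unbounded feasible direction, so there is no improving ray and the minimum is attained at a vertex.

The binding constraints are 3x_1 + 5x_2 = 45 and x_1 + 9x_2 = 59.
Solving simultaneously gives x_1 = 5, x_2 = 6.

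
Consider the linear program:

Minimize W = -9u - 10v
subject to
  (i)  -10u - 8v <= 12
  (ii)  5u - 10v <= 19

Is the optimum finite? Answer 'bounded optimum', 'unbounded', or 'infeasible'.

From the feasible point (8/35, -25/14), moving in the direction (10, 5) keeps every constraint satisfied while W decreases without bound.

unbounded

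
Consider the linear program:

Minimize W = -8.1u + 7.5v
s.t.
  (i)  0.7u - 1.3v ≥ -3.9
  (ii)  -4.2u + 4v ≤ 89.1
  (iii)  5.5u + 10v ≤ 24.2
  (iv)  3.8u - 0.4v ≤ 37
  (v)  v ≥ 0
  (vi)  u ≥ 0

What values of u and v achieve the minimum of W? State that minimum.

u = 4.4, v = 0, minimum W = -35.64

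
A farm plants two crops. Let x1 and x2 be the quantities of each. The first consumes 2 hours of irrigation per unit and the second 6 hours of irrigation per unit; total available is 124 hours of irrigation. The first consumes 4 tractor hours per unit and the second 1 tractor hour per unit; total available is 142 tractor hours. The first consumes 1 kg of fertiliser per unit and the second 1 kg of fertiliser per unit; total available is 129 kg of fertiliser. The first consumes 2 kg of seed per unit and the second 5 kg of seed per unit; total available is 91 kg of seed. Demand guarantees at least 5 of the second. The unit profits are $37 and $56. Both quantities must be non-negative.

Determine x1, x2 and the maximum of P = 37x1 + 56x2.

x1 = 33, x2 = 5, maximum P = 1501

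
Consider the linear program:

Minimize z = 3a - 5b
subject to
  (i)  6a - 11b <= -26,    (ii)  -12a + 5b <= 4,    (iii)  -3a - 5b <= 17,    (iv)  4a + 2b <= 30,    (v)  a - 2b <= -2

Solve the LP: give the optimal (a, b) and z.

Extreme points and z = 3a - 5b:
  (43/51, 48/17) → z = -197/17
  (139/28, 71/14) → z = -293/28
  (71/22, 94/11) → z = -727/22

a = 71/22, b = 94/11, minimum z = -727/22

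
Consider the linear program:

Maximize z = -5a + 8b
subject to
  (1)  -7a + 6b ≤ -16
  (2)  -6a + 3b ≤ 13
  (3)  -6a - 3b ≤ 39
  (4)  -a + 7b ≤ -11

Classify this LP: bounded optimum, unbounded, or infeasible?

bounded optimum

Vertices and z = -5a + 8b:
  (-62/19, -123/19) → z = -674/19
  (46/43, -61/43) → z = -718/43
The feasible region has finitely many vertices and no improving ray; the maximum is -718/43 at (46/43, -61/43).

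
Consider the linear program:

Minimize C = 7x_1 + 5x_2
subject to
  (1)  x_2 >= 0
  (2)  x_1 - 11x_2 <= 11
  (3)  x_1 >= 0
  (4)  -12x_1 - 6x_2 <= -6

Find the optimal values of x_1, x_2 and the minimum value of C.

x_1 = 1/2, x_2 = 0, minimum C = 7/2

Corner points and C = 7x_1 + 5x_2:
  (11, 0) → C = 77
  (1/2, 0) → C = 7/2
  (0, 1) → C = 5
The feasible region is unbounded (it extends along (11, 1), (0, 1)), but C strictly increases along every unbounded feasible direction, so there is no improving ray and the minimum is attained at a vertex.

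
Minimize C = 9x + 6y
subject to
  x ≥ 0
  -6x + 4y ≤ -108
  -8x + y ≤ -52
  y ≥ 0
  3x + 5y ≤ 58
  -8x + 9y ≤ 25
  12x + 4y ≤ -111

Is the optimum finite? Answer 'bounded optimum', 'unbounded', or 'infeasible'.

infeasible

The boundaries x = 0 and -8x + y = -52 meet at (0, -52), but that point violates y ≥ 0. Every candidate vertex is excluded by some other constraint, so the feasible region is empty.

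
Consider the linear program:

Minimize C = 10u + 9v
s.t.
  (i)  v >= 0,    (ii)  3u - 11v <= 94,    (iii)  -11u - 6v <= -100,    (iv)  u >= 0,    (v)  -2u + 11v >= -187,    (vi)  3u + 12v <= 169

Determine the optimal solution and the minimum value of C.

Extreme points and C = 10u + 9v:
  (94/3, 0) → C = 940/3
  (100/11, 0) → C = 1000/11
  (2987/69, 75/23) → C = 31895/69
  (31/19, 1559/114) → C = 5297/38

u = 100/11, v = 0, minimum C = 1000/11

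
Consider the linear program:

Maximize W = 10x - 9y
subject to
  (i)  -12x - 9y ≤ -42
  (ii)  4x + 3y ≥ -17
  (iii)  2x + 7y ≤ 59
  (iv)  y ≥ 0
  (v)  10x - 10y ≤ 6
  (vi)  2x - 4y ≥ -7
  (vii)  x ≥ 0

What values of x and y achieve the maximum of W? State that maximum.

x = 47/10, y = 41/10, maximum W = 101/10

Vertices and W = 10x - 9y:
  (79/35, 58/35) → W = 268/35
  (35/22, 28/11) → W = -7
  (47/10, 41/10) → W = 101/10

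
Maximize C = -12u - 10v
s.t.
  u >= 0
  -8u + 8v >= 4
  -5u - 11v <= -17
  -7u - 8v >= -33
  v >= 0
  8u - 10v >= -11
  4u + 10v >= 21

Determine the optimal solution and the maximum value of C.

Corner points and C = -12u - 10v:
  (29/15, 73/30) → C = -713/15
  (8/7, 23/14) → C = -211/7
  (121/67, 341/134) → C = -3157/67
  (5/6, 53/30) → C = -83/3

At the optimal vertex, 8u - 10v = -11 and 4u + 10v = 21.
Solving simultaneously gives u = 5/6, v = 53/30.

u = 5/6, v = 53/30, maximum C = -83/3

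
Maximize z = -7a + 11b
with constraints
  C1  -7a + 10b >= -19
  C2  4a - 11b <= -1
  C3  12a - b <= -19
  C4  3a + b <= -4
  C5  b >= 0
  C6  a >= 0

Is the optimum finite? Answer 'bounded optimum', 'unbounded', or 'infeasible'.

The boundaries 12a - b = -19 and 3a + b = -4 meet at (-23/15, 3/5), but that point violates a ≥ 0. Every candidate vertex is excluded by some other constraint, so the feasible region is empty.

infeasible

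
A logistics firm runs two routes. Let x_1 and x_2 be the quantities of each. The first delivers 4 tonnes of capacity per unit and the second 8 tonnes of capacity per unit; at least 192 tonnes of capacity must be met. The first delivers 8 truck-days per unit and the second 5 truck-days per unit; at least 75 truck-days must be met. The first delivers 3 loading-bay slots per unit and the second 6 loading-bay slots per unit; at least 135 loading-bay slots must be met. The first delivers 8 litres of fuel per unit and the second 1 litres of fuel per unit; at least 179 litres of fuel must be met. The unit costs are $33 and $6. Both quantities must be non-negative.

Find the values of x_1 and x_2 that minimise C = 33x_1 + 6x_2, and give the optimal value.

Vertices and C = 33x_1 + 6x_2:
  (0, 179) → C = 1074
  (48, 0) → C = 1584
  (62/3, 41/3) → C = 764
The feasible region is unbounded (it extends along (0, 1), (1, 0)), but C strictly increases along every unbounded feasible direction, so there is no improving ray and the minimum is attained at a vertex.

At the optimal vertex, 4x_1 + 8x_2 = 192 and 8x_1 + x_2 = 179.
Solving simultaneously gives x_1 = 62/3, x_2 = 41/3.

x_1 = 62/3, x_2 = 41/3, minimum C = 764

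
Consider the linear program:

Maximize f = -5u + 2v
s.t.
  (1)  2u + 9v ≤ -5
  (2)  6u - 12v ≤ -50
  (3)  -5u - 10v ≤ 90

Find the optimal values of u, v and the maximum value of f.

u = -152/5, v = 31/5, maximum f = 822/5

Extreme points and f = -5u + 2v:
  (-85/13, 35/39) → f = 1345/39
  (-152/5, 31/5) → f = 822/5
  (-79/6, -29/12) → f = 61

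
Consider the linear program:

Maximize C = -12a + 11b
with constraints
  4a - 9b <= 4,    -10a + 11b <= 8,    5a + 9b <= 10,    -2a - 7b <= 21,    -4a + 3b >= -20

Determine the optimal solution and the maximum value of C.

a = -58/23, b = -36/23, maximum C = 300/23

Feasible corners and C = -12a + 11b:
  (-58/23, -36/23) → C = 300/23
  (14/9, 20/81) → C = -1292/81
  (38/145, 28/29) → C = 1084/145

The binding constraints are 4a - 9b = 4 and -10a + 11b = 8.
Solving simultaneously gives a = -58/23, b = -36/23.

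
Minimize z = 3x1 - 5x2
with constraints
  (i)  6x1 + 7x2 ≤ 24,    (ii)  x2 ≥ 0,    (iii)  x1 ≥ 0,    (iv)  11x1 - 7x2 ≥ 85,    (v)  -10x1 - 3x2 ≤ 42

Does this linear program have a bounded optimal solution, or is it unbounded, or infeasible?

The boundaries 6x1 + 7x2 = 24 and x2 = 0 meet at (4, 0), but that point violates 11x1 - 7x2 ≥ 85. Every candidate vertex is excluded by some other constraint, so the feasible region is empty.

infeasible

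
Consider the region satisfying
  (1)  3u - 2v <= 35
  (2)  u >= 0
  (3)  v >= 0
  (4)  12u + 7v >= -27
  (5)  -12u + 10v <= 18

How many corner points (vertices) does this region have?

4

Intersecting each pair of boundary lines and keeping only the points that satisfy every inequality leaves:
  (35/3, 0)
  (193/3, 79)
  (0, 0)
  (0, 9/5)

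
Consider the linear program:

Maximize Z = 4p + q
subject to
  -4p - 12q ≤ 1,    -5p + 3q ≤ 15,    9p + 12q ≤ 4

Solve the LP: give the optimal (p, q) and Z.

p = 1, q = -5/12, maximum Z = 43/12

Feasible corners and Z = 4p + q:
  (-61/24, 55/72) → Z = -677/72
  (1, -5/12) → Z = 43/12
  (-56/29, 155/87) → Z = -517/87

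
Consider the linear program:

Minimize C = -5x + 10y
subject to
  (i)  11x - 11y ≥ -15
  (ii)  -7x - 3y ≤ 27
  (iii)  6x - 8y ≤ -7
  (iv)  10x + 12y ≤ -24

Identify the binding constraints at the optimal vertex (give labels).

Vertices and C = -5x + 10y:
  (-43/22, -13/22) → C = 85/22
  (-222/121, -57/121) → C = 540/121
  (-69/38, -37/76) → C = 80/19

The minimum is at (-43/22, -13/22). Substituting into each constraint, equality holds for (i) and (iii); the remaining constraints have slack.

(i) and (iii)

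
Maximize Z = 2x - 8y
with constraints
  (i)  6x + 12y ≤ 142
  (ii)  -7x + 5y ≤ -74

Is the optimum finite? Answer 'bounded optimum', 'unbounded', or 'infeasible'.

From the feasible point (799/57, 275/57), moving in the direction (12, -6) keeps every constraint satisfied while Z increases without bound.

unbounded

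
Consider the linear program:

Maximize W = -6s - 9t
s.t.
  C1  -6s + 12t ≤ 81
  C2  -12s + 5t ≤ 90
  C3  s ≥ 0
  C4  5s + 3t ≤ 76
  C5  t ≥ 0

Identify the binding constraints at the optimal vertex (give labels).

C3 and C5

Extreme points and W = -6s - 9t:
  (0, 27/4) → W = -243/4
  (223/26, 287/26) → W = -3921/26
  (0, 0) → W = 0
  (76/5, 0) → W = -456/5

The maximum is at (0, 0). Substituting into each constraint, equality holds for C3 and C5; the remaining constraints have slack.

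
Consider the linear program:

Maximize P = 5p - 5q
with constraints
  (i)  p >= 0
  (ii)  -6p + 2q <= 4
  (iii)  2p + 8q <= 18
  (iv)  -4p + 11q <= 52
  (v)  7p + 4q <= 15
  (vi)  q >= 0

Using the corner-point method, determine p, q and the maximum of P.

Extreme points and P = 5p - 5q:
  (0, 2) → P = -10
  (0, 0) → P = 0
  (1/13, 29/13) → P = -140/13
  (1, 2) → P = -5
  (15/7, 0) → P = 75/7

The binding constraints are 7p + 4q = 15 and q = 0.
Solving simultaneously gives p = 15/7, q = 0.

p = 15/7, q = 0, maximum P = 75/7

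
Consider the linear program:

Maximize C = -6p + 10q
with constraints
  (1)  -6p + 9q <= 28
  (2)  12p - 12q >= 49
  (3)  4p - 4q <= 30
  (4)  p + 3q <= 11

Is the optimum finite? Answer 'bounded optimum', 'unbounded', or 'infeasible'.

Corner points and C = -6p + 10q:
  (93/16, 83/48) → C = -211/12
  (67/8, 7/8) → C = -83/2
The feasible region has finitely many vertices and no improving ray; the maximum is -211/12 at (93/16, 83/48).

bounded optimum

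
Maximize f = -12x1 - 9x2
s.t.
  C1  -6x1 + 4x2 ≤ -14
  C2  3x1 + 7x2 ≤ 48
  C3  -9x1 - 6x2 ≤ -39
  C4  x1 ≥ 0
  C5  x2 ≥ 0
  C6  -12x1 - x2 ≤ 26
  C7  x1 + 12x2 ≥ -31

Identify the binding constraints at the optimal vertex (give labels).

Feasible corners and f = -12x1 - 9x2:
  (145/27, 41/9) → f = -949/9
  (10/3, 3/2) → f = -107/2
  (16, 0) → f = -192
  (13/3, 0) → f = -52

The maximum is at (13/3, 0). Substituting into each constraint, equality holds for C3 and C5; the remaining constraints have slack.

C3 and C5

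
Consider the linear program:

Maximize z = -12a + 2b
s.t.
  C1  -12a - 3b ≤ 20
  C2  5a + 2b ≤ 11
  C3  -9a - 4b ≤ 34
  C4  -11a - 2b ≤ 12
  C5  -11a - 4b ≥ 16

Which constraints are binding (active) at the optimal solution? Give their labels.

Extreme points and z = -12a + 2b:
  (22/21, -76/7) → z = -240/7
  (4/9, -76/9) → z = -200/9
  (9, -115/4) → z = -331/2
  (-8/11, -2) → z = 52/11

The maximum is at (-8/11, -2). Substituting into each constraint, equality holds for C4 and C5; the remaining constraints have slack.

C4 and C5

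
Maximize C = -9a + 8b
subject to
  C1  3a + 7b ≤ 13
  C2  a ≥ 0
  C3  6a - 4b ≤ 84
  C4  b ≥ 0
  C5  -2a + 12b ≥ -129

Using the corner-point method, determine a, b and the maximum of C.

a = 0, b = 13/7, maximum C = 104/7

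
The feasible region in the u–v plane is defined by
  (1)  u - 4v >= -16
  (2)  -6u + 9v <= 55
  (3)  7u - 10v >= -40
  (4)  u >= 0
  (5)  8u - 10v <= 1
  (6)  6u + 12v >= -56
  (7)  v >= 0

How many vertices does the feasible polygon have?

4

Pairwise boundary intersections that survive every other constraint:
  (0, 4)
  (82/11, 129/22)
  (0, 0)
  (1/8, 0)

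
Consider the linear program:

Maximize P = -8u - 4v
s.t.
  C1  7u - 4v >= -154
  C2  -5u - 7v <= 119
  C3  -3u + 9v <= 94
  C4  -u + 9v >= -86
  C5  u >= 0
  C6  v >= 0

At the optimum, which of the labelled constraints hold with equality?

Extreme points and P = -8u - 4v:
  (0, 94/9) → P = -376/9
  (86, 0) → P = -688
  (0, 0) → P = 0
The feasible region is unbounded (it extends along (3, 1), (9, 1)), but P strictly decreases along every unbounded feasible direction, so there is no improving ray and the maximum is attained at a vertex.

The maximum is at (0, 0). Substituting into each constraint, equality holds for C5 and C6; the remaining constraints have slack.

C5 and C6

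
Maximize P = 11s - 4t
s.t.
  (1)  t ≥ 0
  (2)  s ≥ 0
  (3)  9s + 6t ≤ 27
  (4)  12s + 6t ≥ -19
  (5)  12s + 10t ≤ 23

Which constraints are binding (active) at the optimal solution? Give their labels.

Extreme points and P = 11s - 4t:
  (0, 0) → P = 0
  (23/12, 0) → P = 253/12
  (0, 23/10) → P = -46/5

The maximum is at (23/12, 0). Substituting into each constraint, equality holds for (1) and (5); the remaining constraints have slack.

(1) and (5)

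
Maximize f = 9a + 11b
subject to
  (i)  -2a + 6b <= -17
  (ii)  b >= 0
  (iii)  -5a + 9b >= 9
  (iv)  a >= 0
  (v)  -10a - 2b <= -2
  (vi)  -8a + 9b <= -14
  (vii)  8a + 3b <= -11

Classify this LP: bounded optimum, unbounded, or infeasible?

The boundaries -8a + 9b = -14 and 8a + 3b = -11 meet at (-19/32, -25/12), but that point violates -2a + 6b ≤ -17. Every candidate vertex is excluded by some other constraint, so the feasible region is empty.

infeasible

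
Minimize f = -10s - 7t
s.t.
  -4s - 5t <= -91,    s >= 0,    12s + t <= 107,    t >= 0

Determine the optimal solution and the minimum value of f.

s = 0, t = 107, minimum f = -749

Feasible corners and f = -10s - 7t:
  (0, 91/5) → f = -637/5
  (111/14, 83/7) → f = -1136/7
  (0, 107) → f = -749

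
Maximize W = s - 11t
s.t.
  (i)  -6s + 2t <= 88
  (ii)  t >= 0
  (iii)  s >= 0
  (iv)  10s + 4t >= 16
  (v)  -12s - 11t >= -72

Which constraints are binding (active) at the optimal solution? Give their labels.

(ii) and (v)

Extreme points and W = s - 11t:
  (8/5, 0) → W = 8/5
  (6, 0) → W = 6
  (0, 4) → W = -44
  (0, 72/11) → W = -72

The maximum is at (6, 0). Substituting into each constraint, equality holds for (ii) and (v); the remaining constraints have slack.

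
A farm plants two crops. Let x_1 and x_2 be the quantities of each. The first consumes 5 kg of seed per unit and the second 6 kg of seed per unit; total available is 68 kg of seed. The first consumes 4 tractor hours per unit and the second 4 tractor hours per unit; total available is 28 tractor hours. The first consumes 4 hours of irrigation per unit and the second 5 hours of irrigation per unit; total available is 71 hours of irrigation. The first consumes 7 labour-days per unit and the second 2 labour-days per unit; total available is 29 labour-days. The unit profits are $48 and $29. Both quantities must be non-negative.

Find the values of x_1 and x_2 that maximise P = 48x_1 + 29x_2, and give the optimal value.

x_1 = 3, x_2 = 4, maximum P = 260

Corner points and P = 48x_1 + 29x_2:
  (0, 0) → P = 0
  (0, 7) → P = 203
  (29/7, 0) → P = 1392/7
  (3, 4) → P = 260

The optimum lies where 4x_1 + 4x_2 = 28 and 7x_1 + 2x_2 = 29.
Solving simultaneously gives x_1 = 3, x_2 = 4.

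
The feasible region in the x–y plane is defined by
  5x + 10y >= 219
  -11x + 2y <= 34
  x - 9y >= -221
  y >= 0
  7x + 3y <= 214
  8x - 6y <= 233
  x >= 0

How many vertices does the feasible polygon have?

Of the 21 pairwise boundary intersections, those satisfying every inequality are:
  (49/60, 2579/120)
  (1483/55, 463/55)
  (136/97, 2397/97)
  (421/22, 587/22)

4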